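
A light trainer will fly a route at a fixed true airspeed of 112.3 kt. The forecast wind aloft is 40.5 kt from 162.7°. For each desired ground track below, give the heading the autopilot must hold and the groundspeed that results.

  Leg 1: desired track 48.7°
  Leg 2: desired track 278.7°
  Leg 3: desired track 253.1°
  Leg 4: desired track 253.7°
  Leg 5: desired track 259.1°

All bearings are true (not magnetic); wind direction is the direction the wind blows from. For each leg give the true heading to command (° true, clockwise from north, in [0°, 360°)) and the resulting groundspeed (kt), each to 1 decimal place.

Leg 1: heading=67.9°, groundspeed=122.5 kt
Leg 2: heading=259.8°, groundspeed=124.0 kt
Leg 3: heading=232.0°, groundspeed=105.0 kt
Leg 4: heading=232.6°, groundspeed=105.5 kt
Leg 5: heading=238.1°, groundspeed=109.4 kt

Leg 1: desired track 48.7°; wind correction +19.2° → command heading 67.9°, groundspeed 122.5 kt
Leg 2: desired track 278.7°; wind correction -18.9° → command heading 259.8°, groundspeed 124.0 kt
Leg 3: desired track 253.1°; wind correction -21.1° → command heading 232.0°, groundspeed 105.0 kt
Leg 4: desired track 253.7°; wind correction -21.1° → command heading 232.6°, groundspeed 105.5 kt
Leg 5: desired track 259.1°; wind correction -21.0° → command heading 238.1°, groundspeed 109.4 kt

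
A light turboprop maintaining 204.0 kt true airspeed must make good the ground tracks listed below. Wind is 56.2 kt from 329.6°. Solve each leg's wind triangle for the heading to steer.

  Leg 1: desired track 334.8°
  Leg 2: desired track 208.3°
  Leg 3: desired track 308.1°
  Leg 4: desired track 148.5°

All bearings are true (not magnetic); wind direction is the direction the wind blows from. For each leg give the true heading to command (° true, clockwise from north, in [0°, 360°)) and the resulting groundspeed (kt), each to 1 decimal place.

Leg 1: heading=333.4°, groundspeed=148.0 kt
Leg 2: heading=221.9°, groundspeed=227.5 kt
Leg 3: heading=313.9°, groundspeed=150.7 kt
Leg 4: heading=148.2°, groundspeed=260.2 kt

Leg 1: desired track 334.8°; wind correction -1.4° → command heading 333.4°, groundspeed 148.0 kt
Leg 2: desired track 208.3°; wind correction +13.6° → command heading 221.9°, groundspeed 227.5 kt
Leg 3: desired track 308.1°; wind correction +5.8° → command heading 313.9°, groundspeed 150.7 kt
Leg 4: desired track 148.5°; wind correction -0.3° → command heading 148.2°, groundspeed 260.2 kt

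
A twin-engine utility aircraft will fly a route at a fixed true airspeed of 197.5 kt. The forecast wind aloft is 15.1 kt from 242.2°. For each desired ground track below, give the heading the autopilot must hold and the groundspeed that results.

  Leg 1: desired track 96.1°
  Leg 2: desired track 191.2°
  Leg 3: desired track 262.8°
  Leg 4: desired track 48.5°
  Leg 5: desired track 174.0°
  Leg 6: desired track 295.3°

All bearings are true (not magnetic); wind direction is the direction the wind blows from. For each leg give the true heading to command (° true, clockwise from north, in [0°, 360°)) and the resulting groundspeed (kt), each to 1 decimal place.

Leg 1: heading=98.5°, groundspeed=209.9 kt
Leg 2: heading=194.6°, groundspeed=187.6 kt
Leg 3: heading=261.3°, groundspeed=183.3 kt
Leg 4: heading=47.5°, groundspeed=212.1 kt
Leg 5: heading=178.1°, groundspeed=191.4 kt
Leg 6: heading=291.8°, groundspeed=188.1 kt

Leg 1: desired track 96.1°; wind correction +2.4° → command heading 98.5°, groundspeed 209.9 kt
Leg 2: desired track 191.2°; wind correction +3.4° → command heading 194.6°, groundspeed 187.6 kt
Leg 3: desired track 262.8°; wind correction -1.5° → command heading 261.3°, groundspeed 183.3 kt
Leg 4: desired track 48.5°; wind correction -1.0° → command heading 47.5°, groundspeed 212.1 kt
Leg 5: desired track 174.0°; wind correction +4.1° → command heading 178.1°, groundspeed 191.4 kt
Leg 6: desired track 295.3°; wind correction -3.5° → command heading 291.8°, groundspeed 188.1 kt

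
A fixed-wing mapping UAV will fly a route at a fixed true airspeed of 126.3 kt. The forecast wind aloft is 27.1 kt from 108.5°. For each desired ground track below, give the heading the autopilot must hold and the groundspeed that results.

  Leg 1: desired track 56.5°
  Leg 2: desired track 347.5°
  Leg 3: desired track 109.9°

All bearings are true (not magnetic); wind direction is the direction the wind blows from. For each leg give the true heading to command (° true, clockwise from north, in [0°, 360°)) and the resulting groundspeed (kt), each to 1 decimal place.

Leg 1: desired track 56.5°; wind correction +9.7° → command heading 66.2°, groundspeed 107.8 kt
Leg 2: desired track 347.5°; wind correction +10.6° → command heading 358.1°, groundspeed 138.1 kt
Leg 3: desired track 109.9°; wind correction -0.3° → command heading 109.6°, groundspeed 99.2 kt

Leg 1: heading=66.2°, groundspeed=107.8 kt
Leg 2: heading=358.1°, groundspeed=138.1 kt
Leg 3: heading=109.6°, groundspeed=99.2 kt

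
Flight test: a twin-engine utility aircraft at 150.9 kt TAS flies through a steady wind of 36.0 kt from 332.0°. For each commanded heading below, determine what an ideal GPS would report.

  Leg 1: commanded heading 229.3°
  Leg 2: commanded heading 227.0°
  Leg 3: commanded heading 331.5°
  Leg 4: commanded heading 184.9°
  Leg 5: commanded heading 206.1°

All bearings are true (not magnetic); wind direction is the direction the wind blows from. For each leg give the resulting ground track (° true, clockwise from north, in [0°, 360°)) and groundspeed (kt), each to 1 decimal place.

Leg 1: track=216.8°, groundspeed=162.7 kt
Leg 2: track=214.8°, groundspeed=163.9 kt
Leg 3: track=331.3°, groundspeed=114.9 kt
Leg 4: track=178.7°, groundspeed=182.2 kt
Leg 5: track=196.5°, groundspeed=174.5 kt

Leg 1: heading 229.3°; drift -12.5° → track 216.8°, groundspeed 162.7 kt
Leg 2: heading 227.0°; drift -12.2° → track 214.8°, groundspeed 163.9 kt
Leg 3: heading 331.5°; drift -0.2° → track 331.3°, groundspeed 114.9 kt
Leg 4: heading 184.9°; drift -6.2° → track 178.7°, groundspeed 182.2 kt
Leg 5: heading 206.1°; drift -9.6° → track 196.5°, groundspeed 174.5 kt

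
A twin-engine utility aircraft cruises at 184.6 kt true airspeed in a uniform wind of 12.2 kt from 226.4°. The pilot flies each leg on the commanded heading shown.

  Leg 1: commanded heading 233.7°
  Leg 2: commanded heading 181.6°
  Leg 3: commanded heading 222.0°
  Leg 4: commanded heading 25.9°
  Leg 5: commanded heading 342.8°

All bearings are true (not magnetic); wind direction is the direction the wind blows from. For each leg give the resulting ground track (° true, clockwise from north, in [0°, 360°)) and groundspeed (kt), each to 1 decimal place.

Leg 1: heading 233.7°; drift +0.5° → track 234.2°, groundspeed 172.5 kt
Leg 2: heading 181.6°; drift -2.8° → track 178.8°, groundspeed 176.2 kt
Leg 3: heading 222.0°; drift -0.3° → track 221.7°, groundspeed 172.4 kt
Leg 4: heading 25.9°; drift +1.2° → track 27.1°, groundspeed 196.1 kt
Leg 5: heading 342.8°; drift +3.3° → track 346.1°, groundspeed 190.3 kt

Leg 1: track=234.2°, groundspeed=172.5 kt
Leg 2: track=178.8°, groundspeed=176.2 kt
Leg 3: track=221.7°, groundspeed=172.4 kt
Leg 4: track=27.1°, groundspeed=196.1 kt
Leg 5: track=346.1°, groundspeed=190.3 kt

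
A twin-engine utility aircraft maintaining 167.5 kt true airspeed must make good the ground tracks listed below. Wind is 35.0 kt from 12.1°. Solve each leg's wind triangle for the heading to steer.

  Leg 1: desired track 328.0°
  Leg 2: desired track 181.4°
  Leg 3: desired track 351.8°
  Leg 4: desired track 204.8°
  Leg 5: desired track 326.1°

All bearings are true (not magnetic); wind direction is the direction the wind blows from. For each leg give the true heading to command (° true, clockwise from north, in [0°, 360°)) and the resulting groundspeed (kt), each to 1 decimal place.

Leg 1: desired track 328.0°; wind correction +8.4° → command heading 336.4°, groundspeed 140.6 kt
Leg 2: desired track 181.4°; wind correction -2.2° → command heading 179.2°, groundspeed 201.8 kt
Leg 3: desired track 351.8°; wind correction +4.2° → command heading 356.0°, groundspeed 134.2 kt
Leg 4: desired track 204.8°; wind correction +2.6° → command heading 207.4°, groundspeed 201.5 kt
Leg 5: desired track 326.1°; wind correction +8.6° → command heading 334.7°, groundspeed 141.3 kt

Leg 1: heading=336.4°, groundspeed=140.6 kt
Leg 2: heading=179.2°, groundspeed=201.8 kt
Leg 3: heading=356.0°, groundspeed=134.2 kt
Leg 4: heading=207.4°, groundspeed=201.5 kt
Leg 5: heading=334.7°, groundspeed=141.3 kt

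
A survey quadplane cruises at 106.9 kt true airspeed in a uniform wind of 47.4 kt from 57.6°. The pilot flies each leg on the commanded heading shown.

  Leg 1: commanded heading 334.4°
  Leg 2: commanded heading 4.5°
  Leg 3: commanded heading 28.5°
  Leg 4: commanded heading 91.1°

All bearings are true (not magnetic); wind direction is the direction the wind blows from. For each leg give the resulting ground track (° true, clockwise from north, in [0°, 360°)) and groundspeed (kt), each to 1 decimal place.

Leg 1: heading 334.4°; drift -24.9° → track 309.5°, groundspeed 111.7 kt
Leg 2: heading 4.5°; drift -25.8° → track 338.7°, groundspeed 87.1 kt
Leg 3: heading 28.5°; drift -19.4° → track 9.1°, groundspeed 69.4 kt
Leg 4: heading 91.1°; drift +21.2° → track 112.3°, groundspeed 72.3 kt

Leg 1: track=309.5°, groundspeed=111.7 kt
Leg 2: track=338.7°, groundspeed=87.1 kt
Leg 3: track=9.1°, groundspeed=69.4 kt
Leg 4: track=112.3°, groundspeed=72.3 kt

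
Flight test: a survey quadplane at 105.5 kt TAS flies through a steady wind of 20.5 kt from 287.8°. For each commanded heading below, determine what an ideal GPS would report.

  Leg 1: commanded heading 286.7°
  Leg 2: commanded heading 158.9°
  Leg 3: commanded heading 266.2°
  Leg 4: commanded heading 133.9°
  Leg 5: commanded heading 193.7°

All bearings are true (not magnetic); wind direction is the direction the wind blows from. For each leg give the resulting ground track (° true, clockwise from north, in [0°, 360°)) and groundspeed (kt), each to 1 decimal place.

Leg 1: heading 286.7°; drift -0.3° → track 286.4°, groundspeed 85.0 kt
Leg 2: heading 158.9°; drift -7.7° → track 151.2°, groundspeed 119.4 kt
Leg 3: heading 266.2°; drift -5.0° → track 261.2°, groundspeed 86.8 kt
Leg 4: heading 133.9°; drift -4.2° → track 129.7°, groundspeed 124.2 kt
Leg 5: heading 193.7°; drift -10.8° → track 182.9°, groundspeed 108.9 kt

Leg 1: track=286.4°, groundspeed=85.0 kt
Leg 2: track=151.2°, groundspeed=119.4 kt
Leg 3: track=261.2°, groundspeed=86.8 kt
Leg 4: track=129.7°, groundspeed=124.2 kt
Leg 5: track=182.9°, groundspeed=108.9 kt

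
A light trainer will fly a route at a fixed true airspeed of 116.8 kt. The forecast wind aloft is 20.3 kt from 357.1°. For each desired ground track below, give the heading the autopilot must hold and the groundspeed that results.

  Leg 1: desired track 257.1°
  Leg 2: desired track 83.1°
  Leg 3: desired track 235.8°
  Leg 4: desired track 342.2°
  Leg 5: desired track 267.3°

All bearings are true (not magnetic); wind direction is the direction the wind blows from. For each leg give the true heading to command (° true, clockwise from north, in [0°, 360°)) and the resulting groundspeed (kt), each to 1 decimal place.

Leg 1: desired track 257.1°; wind correction +9.9° → command heading 267.0°, groundspeed 118.6 kt
Leg 2: desired track 83.1°; wind correction -10.0° → command heading 73.1°, groundspeed 113.6 kt
Leg 3: desired track 235.8°; wind correction +8.5° → command heading 244.3°, groundspeed 126.1 kt
Leg 4: desired track 342.2°; wind correction +2.6° → command heading 344.8°, groundspeed 97.1 kt
Leg 5: desired track 267.3°; wind correction +10.0° → command heading 277.3°, groundspeed 115.0 kt

Leg 1: heading=267.0°, groundspeed=118.6 kt
Leg 2: heading=73.1°, groundspeed=113.6 kt
Leg 3: heading=244.3°, groundspeed=126.1 kt
Leg 4: heading=344.8°, groundspeed=97.1 kt
Leg 5: heading=277.3°, groundspeed=115.0 kt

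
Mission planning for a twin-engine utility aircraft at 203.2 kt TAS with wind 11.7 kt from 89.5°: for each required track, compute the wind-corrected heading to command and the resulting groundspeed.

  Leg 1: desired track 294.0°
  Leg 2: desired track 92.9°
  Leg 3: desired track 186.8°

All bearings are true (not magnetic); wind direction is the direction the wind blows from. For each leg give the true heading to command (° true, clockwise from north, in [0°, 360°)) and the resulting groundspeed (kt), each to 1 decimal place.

Leg 1: heading=295.4°, groundspeed=213.8 kt
Leg 2: heading=92.7°, groundspeed=191.5 kt
Leg 3: heading=183.5°, groundspeed=204.4 kt

Leg 1: desired track 294.0°; wind correction +1.4° → command heading 295.4°, groundspeed 213.8 kt
Leg 2: desired track 92.9°; wind correction -0.2° → command heading 92.7°, groundspeed 191.5 kt
Leg 3: desired track 186.8°; wind correction -3.3° → command heading 183.5°, groundspeed 204.4 kt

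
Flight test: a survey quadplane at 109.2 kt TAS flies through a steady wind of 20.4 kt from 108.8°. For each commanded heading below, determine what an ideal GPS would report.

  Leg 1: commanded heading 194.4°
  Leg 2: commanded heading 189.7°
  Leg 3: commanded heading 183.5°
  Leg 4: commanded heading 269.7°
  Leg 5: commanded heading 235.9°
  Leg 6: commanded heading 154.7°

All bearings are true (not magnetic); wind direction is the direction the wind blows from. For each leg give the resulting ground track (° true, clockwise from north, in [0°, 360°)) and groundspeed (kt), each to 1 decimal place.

Leg 1: track=205.1°, groundspeed=109.5 kt
Leg 2: track=200.5°, groundspeed=107.9 kt
Leg 3: track=194.2°, groundspeed=105.7 kt
Leg 4: track=272.7°, groundspeed=128.7 kt
Leg 5: track=243.5°, groundspeed=122.6 kt
Leg 6: track=163.5°, groundspeed=96.1 kt

Leg 1: heading 194.4°; drift +10.7° → track 205.1°, groundspeed 109.5 kt
Leg 2: heading 189.7°; drift +10.8° → track 200.5°, groundspeed 107.9 kt
Leg 3: heading 183.5°; drift +10.7° → track 194.2°, groundspeed 105.7 kt
Leg 4: heading 269.7°; drift +3.0° → track 272.7°, groundspeed 128.7 kt
Leg 5: heading 235.9°; drift +7.6° → track 243.5°, groundspeed 122.6 kt
Leg 6: heading 154.7°; drift +8.8° → track 163.5°, groundspeed 96.1 kt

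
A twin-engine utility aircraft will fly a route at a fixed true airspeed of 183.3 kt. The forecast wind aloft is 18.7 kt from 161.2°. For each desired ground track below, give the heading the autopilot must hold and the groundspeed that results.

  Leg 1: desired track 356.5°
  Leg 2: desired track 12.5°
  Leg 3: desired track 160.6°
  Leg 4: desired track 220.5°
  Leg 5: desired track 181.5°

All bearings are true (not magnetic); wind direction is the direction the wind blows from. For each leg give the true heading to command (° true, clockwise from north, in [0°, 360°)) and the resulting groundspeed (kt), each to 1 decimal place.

Leg 1: heading=358.0°, groundspeed=201.3 kt
Leg 2: heading=15.5°, groundspeed=199.0 kt
Leg 3: heading=160.7°, groundspeed=164.6 kt
Leg 4: heading=215.5°, groundspeed=173.0 kt
Leg 5: heading=179.5°, groundspeed=165.6 kt

Leg 1: desired track 356.5°; wind correction +1.5° → command heading 358.0°, groundspeed 201.3 kt
Leg 2: desired track 12.5°; wind correction +3.0° → command heading 15.5°, groundspeed 199.0 kt
Leg 3: desired track 160.6°; wind correction +0.1° → command heading 160.7°, groundspeed 164.6 kt
Leg 4: desired track 220.5°; wind correction -5.0° → command heading 215.5°, groundspeed 173.0 kt
Leg 5: desired track 181.5°; wind correction -2.0° → command heading 179.5°, groundspeed 165.6 kt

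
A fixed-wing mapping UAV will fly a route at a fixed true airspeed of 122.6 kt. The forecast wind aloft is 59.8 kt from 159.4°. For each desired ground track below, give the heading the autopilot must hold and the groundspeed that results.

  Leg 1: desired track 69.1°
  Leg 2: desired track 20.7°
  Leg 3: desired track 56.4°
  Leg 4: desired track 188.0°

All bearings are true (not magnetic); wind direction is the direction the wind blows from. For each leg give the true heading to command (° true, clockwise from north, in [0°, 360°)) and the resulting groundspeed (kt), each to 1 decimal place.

Leg 1: desired track 69.1°; wind correction +29.2° → command heading 98.3°, groundspeed 107.3 kt
Leg 2: desired track 20.7°; wind correction +18.8° → command heading 39.5°, groundspeed 161.0 kt
Leg 3: desired track 56.4°; wind correction +28.4° → command heading 84.8°, groundspeed 121.3 kt
Leg 4: desired track 188.0°; wind correction -13.5° → command heading 174.5°, groundspeed 66.7 kt

Leg 1: heading=98.3°, groundspeed=107.3 kt
Leg 2: heading=39.5°, groundspeed=161.0 kt
Leg 3: heading=84.8°, groundspeed=121.3 kt
Leg 4: heading=174.5°, groundspeed=66.7 kt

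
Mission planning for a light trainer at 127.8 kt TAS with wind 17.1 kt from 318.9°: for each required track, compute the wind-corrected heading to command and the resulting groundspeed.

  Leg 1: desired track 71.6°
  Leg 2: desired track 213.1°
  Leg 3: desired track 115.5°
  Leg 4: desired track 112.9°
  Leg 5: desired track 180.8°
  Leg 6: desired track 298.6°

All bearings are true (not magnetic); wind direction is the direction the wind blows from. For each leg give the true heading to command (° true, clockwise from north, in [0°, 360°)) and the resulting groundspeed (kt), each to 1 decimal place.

Leg 1: desired track 71.6°; wind correction -7.1° → command heading 64.5°, groundspeed 133.4 kt
Leg 2: desired track 213.1°; wind correction +7.4° → command heading 220.5°, groundspeed 131.4 kt
Leg 3: desired track 115.5°; wind correction -3.0° → command heading 112.5°, groundspeed 143.3 kt
Leg 4: desired track 112.9°; wind correction -3.4° → command heading 109.5°, groundspeed 142.9 kt
Leg 5: desired track 180.8°; wind correction +5.1° → command heading 185.9°, groundspeed 140.0 kt
Leg 6: desired track 298.6°; wind correction +2.7° → command heading 301.3°, groundspeed 111.6 kt

Leg 1: heading=64.5°, groundspeed=133.4 kt
Leg 2: heading=220.5°, groundspeed=131.4 kt
Leg 3: heading=112.5°, groundspeed=143.3 kt
Leg 4: heading=109.5°, groundspeed=142.9 kt
Leg 5: heading=185.9°, groundspeed=140.0 kt
Leg 6: heading=301.3°, groundspeed=111.6 kt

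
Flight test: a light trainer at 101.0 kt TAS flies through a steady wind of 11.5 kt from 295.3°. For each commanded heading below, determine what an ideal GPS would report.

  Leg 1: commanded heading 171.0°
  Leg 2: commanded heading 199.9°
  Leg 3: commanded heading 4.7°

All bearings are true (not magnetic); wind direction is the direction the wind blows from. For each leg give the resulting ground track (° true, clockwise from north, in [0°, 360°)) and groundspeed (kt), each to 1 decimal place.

Leg 1: heading 171.0°; drift -5.1° → track 165.9°, groundspeed 107.9 kt
Leg 2: heading 199.9°; drift -6.4° → track 193.5°, groundspeed 102.7 kt
Leg 3: heading 4.7°; drift +6.3° → track 11.0°, groundspeed 97.5 kt

Leg 1: track=165.9°, groundspeed=107.9 kt
Leg 2: track=193.5°, groundspeed=102.7 kt
Leg 3: track=11.0°, groundspeed=97.5 kt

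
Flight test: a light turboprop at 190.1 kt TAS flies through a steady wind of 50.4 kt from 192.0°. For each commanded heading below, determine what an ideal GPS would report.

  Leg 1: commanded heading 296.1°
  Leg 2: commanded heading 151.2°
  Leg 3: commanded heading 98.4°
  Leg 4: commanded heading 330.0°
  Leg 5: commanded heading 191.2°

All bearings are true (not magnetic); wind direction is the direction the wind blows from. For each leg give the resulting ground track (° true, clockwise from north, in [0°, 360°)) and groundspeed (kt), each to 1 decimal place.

Leg 1: heading 296.1°; drift +13.6° → track 309.7°, groundspeed 208.2 kt
Leg 2: heading 151.2°; drift -12.2° → track 139.0°, groundspeed 155.5 kt
Leg 3: heading 98.4°; drift -14.6° → track 83.8°, groundspeed 199.7 kt
Leg 4: heading 330.0°; drift +8.4° → track 338.4°, groundspeed 230.0 kt
Leg 5: heading 191.2°; drift -0.3° → track 190.9°, groundspeed 139.7 kt

Leg 1: track=309.7°, groundspeed=208.2 kt
Leg 2: track=139.0°, groundspeed=155.5 kt
Leg 3: track=83.8°, groundspeed=199.7 kt
Leg 4: track=338.4°, groundspeed=230.0 kt
Leg 5: track=190.9°, groundspeed=139.7 kt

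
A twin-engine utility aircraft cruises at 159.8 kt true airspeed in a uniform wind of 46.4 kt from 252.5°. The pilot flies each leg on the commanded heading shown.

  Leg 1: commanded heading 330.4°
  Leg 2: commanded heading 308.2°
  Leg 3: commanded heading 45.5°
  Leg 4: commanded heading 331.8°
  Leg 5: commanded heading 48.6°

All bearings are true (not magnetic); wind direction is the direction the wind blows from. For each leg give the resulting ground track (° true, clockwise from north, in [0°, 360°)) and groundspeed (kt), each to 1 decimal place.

Leg 1: heading 330.4°; drift +16.8° → track 347.2°, groundspeed 156.8 kt
Leg 2: heading 308.2°; drift +16.0° → track 324.2°, groundspeed 139.0 kt
Leg 3: heading 45.5°; drift +6.0° → track 51.5°, groundspeed 202.2 kt
Leg 4: heading 331.8°; drift +16.8° → track 348.6°, groundspeed 157.9 kt
Leg 5: heading 48.6°; drift +5.3° → track 53.9°, groundspeed 203.1 kt

Leg 1: track=347.2°, groundspeed=156.8 kt
Leg 2: track=324.2°, groundspeed=139.0 kt
Leg 3: track=51.5°, groundspeed=202.2 kt
Leg 4: track=348.6°, groundspeed=157.9 kt
Leg 5: track=53.9°, groundspeed=203.1 kt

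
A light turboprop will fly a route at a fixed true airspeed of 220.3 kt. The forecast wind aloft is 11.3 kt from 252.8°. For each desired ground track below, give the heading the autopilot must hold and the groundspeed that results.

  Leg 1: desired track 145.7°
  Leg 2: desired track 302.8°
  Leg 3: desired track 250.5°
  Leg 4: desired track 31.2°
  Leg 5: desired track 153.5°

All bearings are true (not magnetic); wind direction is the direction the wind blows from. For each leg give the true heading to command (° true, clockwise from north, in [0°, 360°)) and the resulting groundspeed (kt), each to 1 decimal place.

Leg 1: heading=148.5°, groundspeed=223.4 kt
Leg 2: heading=300.5°, groundspeed=212.9 kt
Leg 3: heading=250.6°, groundspeed=209.0 kt
Leg 4: heading=29.2°, groundspeed=228.6 kt
Leg 5: heading=156.4°, groundspeed=221.8 kt

Leg 1: desired track 145.7°; wind correction +2.8° → command heading 148.5°, groundspeed 223.4 kt
Leg 2: desired track 302.8°; wind correction -2.3° → command heading 300.5°, groundspeed 212.9 kt
Leg 3: desired track 250.5°; wind correction +0.1° → command heading 250.6°, groundspeed 209.0 kt
Leg 4: desired track 31.2°; wind correction -2.0° → command heading 29.2°, groundspeed 228.6 kt
Leg 5: desired track 153.5°; wind correction +2.9° → command heading 156.4°, groundspeed 221.8 kt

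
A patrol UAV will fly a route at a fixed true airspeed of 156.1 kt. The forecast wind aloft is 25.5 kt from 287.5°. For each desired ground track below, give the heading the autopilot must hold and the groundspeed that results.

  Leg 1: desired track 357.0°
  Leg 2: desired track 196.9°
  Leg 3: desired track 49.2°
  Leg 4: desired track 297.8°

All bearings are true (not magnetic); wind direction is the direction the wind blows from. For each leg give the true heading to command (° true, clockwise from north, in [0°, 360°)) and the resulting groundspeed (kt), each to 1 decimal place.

Leg 1: desired track 357.0°; wind correction -8.8° → command heading 348.2°, groundspeed 145.3 kt
Leg 2: desired track 196.9°; wind correction +9.4° → command heading 206.3°, groundspeed 154.3 kt
Leg 3: desired track 49.2°; wind correction -8.0° → command heading 41.2°, groundspeed 168.0 kt
Leg 4: desired track 297.8°; wind correction -1.7° → command heading 296.1°, groundspeed 130.9 kt

Leg 1: heading=348.2°, groundspeed=145.3 kt
Leg 2: heading=206.3°, groundspeed=154.3 kt
Leg 3: heading=41.2°, groundspeed=168.0 kt
Leg 4: heading=296.1°, groundspeed=130.9 kt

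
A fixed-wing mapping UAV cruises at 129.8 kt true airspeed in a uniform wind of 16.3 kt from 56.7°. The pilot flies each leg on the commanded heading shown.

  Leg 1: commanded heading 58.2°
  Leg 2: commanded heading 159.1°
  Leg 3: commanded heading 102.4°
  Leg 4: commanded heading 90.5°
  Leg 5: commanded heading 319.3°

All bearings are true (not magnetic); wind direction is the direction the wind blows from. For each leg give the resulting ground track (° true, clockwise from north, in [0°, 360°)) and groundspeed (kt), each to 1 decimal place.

Leg 1: track=58.4°, groundspeed=113.5 kt
Leg 2: track=165.9°, groundspeed=134.2 kt
Leg 3: track=108.0°, groundspeed=119.0 kt
Leg 4: track=95.0°, groundspeed=116.6 kt
Leg 5: track=312.3°, groundspeed=132.9 kt

Leg 1: heading 58.2°; drift +0.2° → track 58.4°, groundspeed 113.5 kt
Leg 2: heading 159.1°; drift +6.8° → track 165.9°, groundspeed 134.2 kt
Leg 3: heading 102.4°; drift +5.6° → track 108.0°, groundspeed 119.0 kt
Leg 4: heading 90.5°; drift +4.5° → track 95.0°, groundspeed 116.6 kt
Leg 5: heading 319.3°; drift -7.0° → track 312.3°, groundspeed 132.9 kt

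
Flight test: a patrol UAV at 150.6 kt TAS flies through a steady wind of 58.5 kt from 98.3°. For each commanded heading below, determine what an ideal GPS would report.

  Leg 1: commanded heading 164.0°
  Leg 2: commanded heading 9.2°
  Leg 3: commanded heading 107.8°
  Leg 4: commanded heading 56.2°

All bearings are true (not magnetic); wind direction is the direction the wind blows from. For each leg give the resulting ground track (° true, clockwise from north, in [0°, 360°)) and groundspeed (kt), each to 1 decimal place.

Leg 1: track=186.9°, groundspeed=137.3 kt
Leg 2: track=347.9°, groundspeed=160.7 kt
Leg 3: track=113.7°, groundspeed=93.4 kt
Leg 4: track=36.1°, groundspeed=114.1 kt

Leg 1: heading 164.0°; drift +22.9° → track 186.9°, groundspeed 137.3 kt
Leg 2: heading 9.2°; drift -21.3° → track 347.9°, groundspeed 160.7 kt
Leg 3: heading 107.8°; drift +5.9° → track 113.7°, groundspeed 93.4 kt
Leg 4: heading 56.2°; drift -20.1° → track 36.1°, groundspeed 114.1 kt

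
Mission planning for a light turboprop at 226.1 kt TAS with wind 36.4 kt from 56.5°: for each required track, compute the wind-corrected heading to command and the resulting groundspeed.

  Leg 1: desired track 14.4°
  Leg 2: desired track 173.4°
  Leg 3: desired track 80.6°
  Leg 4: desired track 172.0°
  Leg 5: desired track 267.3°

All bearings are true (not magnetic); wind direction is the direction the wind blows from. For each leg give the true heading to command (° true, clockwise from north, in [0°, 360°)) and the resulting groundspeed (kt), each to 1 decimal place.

Leg 1: desired track 14.4°; wind correction +6.2° → command heading 20.6°, groundspeed 197.8 kt
Leg 2: desired track 173.4°; wind correction -8.3° → command heading 165.1°, groundspeed 240.2 kt
Leg 3: desired track 80.6°; wind correction -3.8° → command heading 76.8°, groundspeed 192.4 kt
Leg 4: desired track 172.0°; wind correction -8.4° → command heading 163.6°, groundspeed 239.4 kt
Leg 5: desired track 267.3°; wind correction +4.7° → command heading 272.0°, groundspeed 256.6 kt

Leg 1: heading=20.6°, groundspeed=197.8 kt
Leg 2: heading=165.1°, groundspeed=240.2 kt
Leg 3: heading=76.8°, groundspeed=192.4 kt
Leg 4: heading=163.6°, groundspeed=239.4 kt
Leg 5: heading=272.0°, groundspeed=256.6 kt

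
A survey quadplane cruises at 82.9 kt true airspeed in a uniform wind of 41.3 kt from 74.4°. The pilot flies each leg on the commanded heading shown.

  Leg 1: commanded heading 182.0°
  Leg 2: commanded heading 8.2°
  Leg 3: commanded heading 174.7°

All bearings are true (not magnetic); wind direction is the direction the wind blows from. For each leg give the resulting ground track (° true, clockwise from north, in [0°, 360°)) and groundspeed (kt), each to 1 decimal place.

Leg 1: track=204.4°, groundspeed=103.2 kt
Leg 2: track=338.5°, groundspeed=76.3 kt
Leg 3: track=198.9°, groundspeed=99.0 kt

Leg 1: heading 182.0°; drift +22.4° → track 204.4°, groundspeed 103.2 kt
Leg 2: heading 8.2°; drift -29.7° → track 338.5°, groundspeed 76.3 kt
Leg 3: heading 174.7°; drift +24.2° → track 198.9°, groundspeed 99.0 kt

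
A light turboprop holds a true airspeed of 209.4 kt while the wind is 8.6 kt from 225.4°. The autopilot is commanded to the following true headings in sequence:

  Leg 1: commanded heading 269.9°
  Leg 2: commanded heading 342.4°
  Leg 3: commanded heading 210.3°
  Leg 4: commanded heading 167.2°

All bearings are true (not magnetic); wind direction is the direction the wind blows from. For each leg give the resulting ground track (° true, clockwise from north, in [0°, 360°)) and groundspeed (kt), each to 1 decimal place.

Leg 1: track=271.6°, groundspeed=203.4 kt
Leg 2: track=344.5°, groundspeed=213.4 kt
Leg 3: track=209.7°, groundspeed=201.1 kt
Leg 4: track=165.2°, groundspeed=205.0 kt

Leg 1: heading 269.9°; drift +1.7° → track 271.6°, groundspeed 203.4 kt
Leg 2: heading 342.4°; drift +2.1° → track 344.5°, groundspeed 213.4 kt
Leg 3: heading 210.3°; drift -0.6° → track 209.7°, groundspeed 201.1 kt
Leg 4: heading 167.2°; drift -2.0° → track 165.2°, groundspeed 205.0 kt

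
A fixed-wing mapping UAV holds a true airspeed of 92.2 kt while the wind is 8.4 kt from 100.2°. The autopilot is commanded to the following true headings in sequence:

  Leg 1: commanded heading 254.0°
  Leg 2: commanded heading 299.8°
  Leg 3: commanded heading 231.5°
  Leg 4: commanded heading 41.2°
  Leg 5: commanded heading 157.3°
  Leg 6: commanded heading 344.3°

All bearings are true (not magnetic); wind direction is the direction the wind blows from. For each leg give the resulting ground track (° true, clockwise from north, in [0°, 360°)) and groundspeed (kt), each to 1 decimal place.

Leg 1: heading 254.0°; drift +2.1° → track 256.1°, groundspeed 99.8 kt
Leg 2: heading 299.8°; drift -1.6° → track 298.2°, groundspeed 100.2 kt
Leg 3: heading 231.5°; drift +3.7° → track 235.2°, groundspeed 97.9 kt
Leg 4: heading 41.2°; drift -4.7° → track 36.5°, groundspeed 88.2 kt
Leg 5: heading 157.3°; drift +4.6° → track 161.9°, groundspeed 87.9 kt
Leg 6: heading 344.3°; drift -4.5° → track 339.8°, groundspeed 96.2 kt

Leg 1: track=256.1°, groundspeed=99.8 kt
Leg 2: track=298.2°, groundspeed=100.2 kt
Leg 3: track=235.2°, groundspeed=97.9 kt
Leg 4: track=36.5°, groundspeed=88.2 kt
Leg 5: track=161.9°, groundspeed=87.9 kt
Leg 6: track=339.8°, groundspeed=96.2 kt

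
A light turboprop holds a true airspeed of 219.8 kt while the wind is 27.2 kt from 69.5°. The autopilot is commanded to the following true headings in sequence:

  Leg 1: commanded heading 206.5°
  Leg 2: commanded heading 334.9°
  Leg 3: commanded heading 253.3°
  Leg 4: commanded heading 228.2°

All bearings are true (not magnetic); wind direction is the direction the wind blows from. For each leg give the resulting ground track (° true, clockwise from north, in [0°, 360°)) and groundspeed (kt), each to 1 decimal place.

Leg 1: track=210.9°, groundspeed=240.4 kt
Leg 2: track=327.9°, groundspeed=223.6 kt
Leg 3: track=252.9°, groundspeed=246.9 kt
Leg 4: track=230.5°, groundspeed=245.3 kt

Leg 1: heading 206.5°; drift +4.4° → track 210.9°, groundspeed 240.4 kt
Leg 2: heading 334.9°; drift -7.0° → track 327.9°, groundspeed 223.6 kt
Leg 3: heading 253.3°; drift -0.4° → track 252.9°, groundspeed 246.9 kt
Leg 4: heading 228.2°; drift +2.3° → track 230.5°, groundspeed 245.3 kt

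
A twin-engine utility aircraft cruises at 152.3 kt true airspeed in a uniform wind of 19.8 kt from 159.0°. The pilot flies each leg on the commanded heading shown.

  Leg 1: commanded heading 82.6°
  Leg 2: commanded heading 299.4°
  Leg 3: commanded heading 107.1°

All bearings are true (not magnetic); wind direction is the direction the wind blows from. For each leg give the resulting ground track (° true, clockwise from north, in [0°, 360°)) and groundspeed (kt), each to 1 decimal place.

Leg 1: track=75.2°, groundspeed=148.9 kt
Leg 2: track=303.7°, groundspeed=168.0 kt
Leg 3: track=100.8°, groundspeed=140.9 kt

Leg 1: heading 82.6°; drift -7.4° → track 75.2°, groundspeed 148.9 kt
Leg 2: heading 299.4°; drift +4.3° → track 303.7°, groundspeed 168.0 kt
Leg 3: heading 107.1°; drift -6.3° → track 100.8°, groundspeed 140.9 kt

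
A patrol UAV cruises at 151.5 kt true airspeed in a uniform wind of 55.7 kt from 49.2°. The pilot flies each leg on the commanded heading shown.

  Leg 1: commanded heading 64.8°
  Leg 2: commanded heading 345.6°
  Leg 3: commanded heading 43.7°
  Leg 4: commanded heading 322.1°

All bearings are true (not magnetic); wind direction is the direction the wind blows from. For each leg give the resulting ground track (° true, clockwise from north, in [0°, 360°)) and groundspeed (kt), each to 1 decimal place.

Leg 1: track=73.5°, groundspeed=99.0 kt
Leg 2: track=324.1°, groundspeed=136.2 kt
Leg 3: track=40.5°, groundspeed=96.2 kt
Leg 4: track=301.6°, groundspeed=158.7 kt

Leg 1: heading 64.8°; drift +8.7° → track 73.5°, groundspeed 99.0 kt
Leg 2: heading 345.6°; drift -21.5° → track 324.1°, groundspeed 136.2 kt
Leg 3: heading 43.7°; drift -3.2° → track 40.5°, groundspeed 96.2 kt
Leg 4: heading 322.1°; drift -20.5° → track 301.6°, groundspeed 158.7 kt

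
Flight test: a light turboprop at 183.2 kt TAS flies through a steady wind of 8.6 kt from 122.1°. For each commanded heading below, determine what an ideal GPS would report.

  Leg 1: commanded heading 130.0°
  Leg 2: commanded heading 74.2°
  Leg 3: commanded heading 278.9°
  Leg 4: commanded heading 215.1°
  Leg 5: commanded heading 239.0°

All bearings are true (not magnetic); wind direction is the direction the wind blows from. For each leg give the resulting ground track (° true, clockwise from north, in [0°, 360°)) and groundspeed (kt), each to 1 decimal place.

Leg 1: track=130.4°, groundspeed=174.7 kt
Leg 2: track=72.1°, groundspeed=177.5 kt
Leg 3: track=279.9°, groundspeed=191.1 kt
Leg 4: track=217.8°, groundspeed=183.9 kt
Leg 5: track=241.3°, groundspeed=187.2 kt

Leg 1: heading 130.0°; drift +0.4° → track 130.4°, groundspeed 174.7 kt
Leg 2: heading 74.2°; drift -2.1° → track 72.1°, groundspeed 177.5 kt
Leg 3: heading 278.9°; drift +1.0° → track 279.9°, groundspeed 191.1 kt
Leg 4: heading 215.1°; drift +2.7° → track 217.8°, groundspeed 183.9 kt
Leg 5: heading 239.0°; drift +2.3° → track 241.3°, groundspeed 187.2 kt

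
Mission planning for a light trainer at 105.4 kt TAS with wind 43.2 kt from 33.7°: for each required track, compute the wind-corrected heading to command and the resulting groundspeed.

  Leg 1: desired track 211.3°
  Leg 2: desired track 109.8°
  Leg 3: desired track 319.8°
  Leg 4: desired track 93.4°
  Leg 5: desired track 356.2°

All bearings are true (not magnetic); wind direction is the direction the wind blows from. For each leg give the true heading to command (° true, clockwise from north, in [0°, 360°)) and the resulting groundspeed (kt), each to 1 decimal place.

Leg 1: heading=210.3°, groundspeed=148.5 kt
Leg 2: heading=86.4°, groundspeed=86.3 kt
Leg 3: heading=343.0°, groundspeed=84.9 kt
Leg 4: heading=72.7°, groundspeed=76.8 kt
Leg 5: heading=10.6°, groundspeed=67.8 kt

Leg 1: desired track 211.3°; wind correction -1.0° → command heading 210.3°, groundspeed 148.5 kt
Leg 2: desired track 109.8°; wind correction -23.4° → command heading 86.4°, groundspeed 86.3 kt
Leg 3: desired track 319.8°; wind correction +23.2° → command heading 343.0°, groundspeed 84.9 kt
Leg 4: desired track 93.4°; wind correction -20.7° → command heading 72.7°, groundspeed 76.8 kt
Leg 5: desired track 356.2°; wind correction +14.4° → command heading 10.6°, groundspeed 67.8 kt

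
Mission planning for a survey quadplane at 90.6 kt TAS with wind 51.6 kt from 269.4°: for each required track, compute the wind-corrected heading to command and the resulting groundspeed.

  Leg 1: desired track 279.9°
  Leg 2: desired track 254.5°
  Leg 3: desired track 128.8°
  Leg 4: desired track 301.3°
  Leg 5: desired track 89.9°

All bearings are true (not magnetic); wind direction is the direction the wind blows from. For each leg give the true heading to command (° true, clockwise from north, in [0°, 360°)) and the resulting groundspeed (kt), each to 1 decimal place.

Leg 1: heading=273.9°, groundspeed=39.4 kt
Leg 2: heading=262.9°, groundspeed=39.8 kt
Leg 3: heading=150.0°, groundspeed=124.3 kt
Leg 4: heading=283.8°, groundspeed=42.6 kt
Leg 5: heading=90.2°, groundspeed=142.2 kt

Leg 1: desired track 279.9°; wind correction -6.0° → command heading 273.9°, groundspeed 39.4 kt
Leg 2: desired track 254.5°; wind correction +8.4° → command heading 262.9°, groundspeed 39.8 kt
Leg 3: desired track 128.8°; wind correction +21.2° → command heading 150.0°, groundspeed 124.3 kt
Leg 4: desired track 301.3°; wind correction -17.5° → command heading 283.8°, groundspeed 42.6 kt
Leg 5: desired track 89.9°; wind correction +0.3° → command heading 90.2°, groundspeed 142.2 kt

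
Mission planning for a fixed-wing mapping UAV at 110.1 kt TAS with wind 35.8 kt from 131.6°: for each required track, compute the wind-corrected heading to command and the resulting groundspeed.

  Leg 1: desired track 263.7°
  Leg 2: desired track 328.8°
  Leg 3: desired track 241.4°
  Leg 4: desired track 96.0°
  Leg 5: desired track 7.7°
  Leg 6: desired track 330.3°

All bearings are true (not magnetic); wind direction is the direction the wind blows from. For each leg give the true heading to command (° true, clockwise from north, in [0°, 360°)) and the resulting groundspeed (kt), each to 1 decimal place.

Leg 1: heading=249.7°, groundspeed=130.8 kt
Leg 2: heading=334.3°, groundspeed=143.8 kt
Leg 3: heading=223.6°, groundspeed=116.9 kt
Leg 4: heading=106.9°, groundspeed=79.0 kt
Leg 5: heading=23.4°, groundspeed=126.0 kt
Leg 6: heading=336.3°, groundspeed=143.4 kt

Leg 1: desired track 263.7°; wind correction -14.0° → command heading 249.7°, groundspeed 130.8 kt
Leg 2: desired track 328.8°; wind correction +5.5° → command heading 334.3°, groundspeed 143.8 kt
Leg 3: desired track 241.4°; wind correction -17.8° → command heading 223.6°, groundspeed 116.9 kt
Leg 4: desired track 96.0°; wind correction +10.9° → command heading 106.9°, groundspeed 79.0 kt
Leg 5: desired track 7.7°; wind correction +15.7° → command heading 23.4°, groundspeed 126.0 kt
Leg 6: desired track 330.3°; wind correction +6.0° → command heading 336.3°, groundspeed 143.4 kt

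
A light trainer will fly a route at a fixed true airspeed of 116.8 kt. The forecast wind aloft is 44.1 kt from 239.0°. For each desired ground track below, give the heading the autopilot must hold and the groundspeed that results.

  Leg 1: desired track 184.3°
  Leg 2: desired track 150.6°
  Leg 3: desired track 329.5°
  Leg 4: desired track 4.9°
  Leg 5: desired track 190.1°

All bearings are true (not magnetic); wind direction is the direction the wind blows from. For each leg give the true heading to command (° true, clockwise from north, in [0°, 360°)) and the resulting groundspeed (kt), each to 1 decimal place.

Leg 1: desired track 184.3°; wind correction +17.9° → command heading 202.2°, groundspeed 85.6 kt
Leg 2: desired track 150.6°; wind correction +22.2° → command heading 172.8°, groundspeed 106.9 kt
Leg 3: desired track 329.5°; wind correction -22.2° → command heading 307.3°, groundspeed 108.5 kt
Leg 4: desired track 4.9°; wind correction -17.8° → command heading 347.1°, groundspeed 137.1 kt
Leg 5: desired track 190.1°; wind correction +16.5° → command heading 206.6°, groundspeed 83.0 kt

Leg 1: heading=202.2°, groundspeed=85.6 kt
Leg 2: heading=172.8°, groundspeed=106.9 kt
Leg 3: heading=307.3°, groundspeed=108.5 kt
Leg 4: heading=347.1°, groundspeed=137.1 kt
Leg 5: heading=206.6°, groundspeed=83.0 kt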